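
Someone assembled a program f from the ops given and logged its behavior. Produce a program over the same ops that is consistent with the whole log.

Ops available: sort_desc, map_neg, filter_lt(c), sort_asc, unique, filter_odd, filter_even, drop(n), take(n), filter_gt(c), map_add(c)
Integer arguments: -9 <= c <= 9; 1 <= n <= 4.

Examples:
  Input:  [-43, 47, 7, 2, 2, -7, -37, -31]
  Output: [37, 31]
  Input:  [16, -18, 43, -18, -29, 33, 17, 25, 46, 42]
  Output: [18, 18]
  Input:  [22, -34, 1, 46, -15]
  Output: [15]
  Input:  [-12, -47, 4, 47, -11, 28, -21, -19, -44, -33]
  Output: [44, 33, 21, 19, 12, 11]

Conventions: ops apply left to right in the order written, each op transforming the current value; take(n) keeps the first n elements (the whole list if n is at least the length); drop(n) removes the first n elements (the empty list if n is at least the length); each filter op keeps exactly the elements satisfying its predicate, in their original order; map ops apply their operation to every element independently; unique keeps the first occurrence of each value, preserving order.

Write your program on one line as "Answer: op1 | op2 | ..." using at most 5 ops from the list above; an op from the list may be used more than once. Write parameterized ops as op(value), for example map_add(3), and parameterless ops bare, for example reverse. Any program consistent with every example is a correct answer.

sort_asc | drop(1) | filter_lt(-8) | map_neg

Check, running the answer program on each example:
  [-43, 47, 7, 2, 2, -7, -37, -31] -> [-43, -37, -31, -7, 2, 2, 7, 47] -> [-37, -31, -7, 2, 2, 7, 47] -> [-37, -31] -> [37, 31]
  [16, -18, 43, -18, -29, 33, 17, 25, 46, 42] -> [-29, -18, -18, 16, 17, 25, 33, 42, 43, 46] -> [-18, -18, 16, 17, 25, 33, 42, 43, 46] -> [-18, -18] -> [18, 18]
  [22, -34, 1, 46, -15] -> [-34, -15, 1, 22, 46] -> [-15, 1, 22, 46] -> [-15] -> [15]
  [-12, -47, 4, 47, -11, 28, -21, -19, -44, -33] -> [-47, -44, -33, -21, -19, -12, -11, 4, 28, 47] -> [-44, -33, -21, -19, -12, -11, 4, 28, 47] -> [-44, -33, -21, -19, -12, -11] -> [44, 33, 21, 19, 12, 11]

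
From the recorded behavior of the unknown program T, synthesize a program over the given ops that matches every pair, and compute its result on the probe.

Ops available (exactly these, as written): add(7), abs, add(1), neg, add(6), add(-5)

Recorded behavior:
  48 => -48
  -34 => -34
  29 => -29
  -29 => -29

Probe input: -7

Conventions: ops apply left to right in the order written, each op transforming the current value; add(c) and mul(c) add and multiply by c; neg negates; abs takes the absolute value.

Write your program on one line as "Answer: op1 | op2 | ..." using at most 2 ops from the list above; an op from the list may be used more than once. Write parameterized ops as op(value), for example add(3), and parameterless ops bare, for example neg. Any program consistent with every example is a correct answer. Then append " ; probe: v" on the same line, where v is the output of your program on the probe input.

abs | neg ; probe: -7

Check, running the answer program on each example:
  48 -> 48 -> -48
  -34 -> 34 -> -34
  29 -> 29 -> -29
  -29 -> 29 -> -29
  probe: -7 -> 7 -> -7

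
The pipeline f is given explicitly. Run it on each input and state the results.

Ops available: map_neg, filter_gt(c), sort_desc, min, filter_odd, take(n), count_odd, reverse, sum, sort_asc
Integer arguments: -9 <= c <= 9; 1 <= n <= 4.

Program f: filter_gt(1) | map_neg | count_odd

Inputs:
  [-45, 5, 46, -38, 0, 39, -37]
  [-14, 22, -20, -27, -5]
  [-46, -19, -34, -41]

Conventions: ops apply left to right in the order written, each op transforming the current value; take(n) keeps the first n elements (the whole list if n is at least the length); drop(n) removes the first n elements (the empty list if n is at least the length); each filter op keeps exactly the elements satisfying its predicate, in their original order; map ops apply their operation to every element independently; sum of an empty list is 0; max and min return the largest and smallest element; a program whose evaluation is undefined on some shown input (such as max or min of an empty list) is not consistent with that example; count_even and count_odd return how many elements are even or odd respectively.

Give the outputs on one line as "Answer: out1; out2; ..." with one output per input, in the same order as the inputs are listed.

2; 0; 0

Execution, op by op:
  [-45, 5, 46, -38, 0, 39, -37] -> [5, 46, 39] -> [-5, -46, -39] -> 2
  [-14, 22, -20, -27, -5] -> [22] -> [-22] -> 0
  [-46, -19, -34, -41] -> [] -> [] -> 0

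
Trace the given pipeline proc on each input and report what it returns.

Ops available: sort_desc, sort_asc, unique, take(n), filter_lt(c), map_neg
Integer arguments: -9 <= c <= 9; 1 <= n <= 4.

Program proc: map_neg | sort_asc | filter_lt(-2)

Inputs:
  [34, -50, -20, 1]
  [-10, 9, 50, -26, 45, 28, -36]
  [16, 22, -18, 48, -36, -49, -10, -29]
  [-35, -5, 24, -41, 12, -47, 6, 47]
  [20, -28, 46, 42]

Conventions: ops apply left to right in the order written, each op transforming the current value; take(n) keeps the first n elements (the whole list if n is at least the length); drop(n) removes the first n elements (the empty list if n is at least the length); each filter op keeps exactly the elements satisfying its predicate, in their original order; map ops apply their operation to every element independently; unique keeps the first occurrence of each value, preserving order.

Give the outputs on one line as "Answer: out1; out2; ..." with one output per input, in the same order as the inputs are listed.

Execution, op by op:
  [34, -50, -20, 1] -> [-34, 50, 20, -1] -> [-34, -1, 20, 50] -> [-34]
  [-10, 9, 50, -26, 45, 28, -36] -> [10, -9, -50, 26, -45, -28, 36] -> [-50, -45, -28, -9, 10, 26, 36] -> [-50, -45, -28, -9]
  [16, 22, -18, 48, -36, -49, -10, -29] -> [-16, -22, 18, -48, 36, 49, 10, 29] -> [-48, -22, -16, 10, 18, 29, 36, 49] -> [-48, -22, -16]
  [-35, -5, 24, -41, 12, -47, 6, 47] -> [35, 5, -24, 41, -12, 47, -6, -47] -> [-47, -24, -12, -6, 5, 35, 41, 47] -> [-47, -24, -12, -6]
  [20, -28, 46, 42] -> [-20, 28, -46, -42] -> [-46, -42, -20, 28] -> [-46, -42, -20]

[-34]; [-50, -45, -28, -9]; [-48, -22, -16]; [-47, -24, -12, -6]; [-46, -42, -20]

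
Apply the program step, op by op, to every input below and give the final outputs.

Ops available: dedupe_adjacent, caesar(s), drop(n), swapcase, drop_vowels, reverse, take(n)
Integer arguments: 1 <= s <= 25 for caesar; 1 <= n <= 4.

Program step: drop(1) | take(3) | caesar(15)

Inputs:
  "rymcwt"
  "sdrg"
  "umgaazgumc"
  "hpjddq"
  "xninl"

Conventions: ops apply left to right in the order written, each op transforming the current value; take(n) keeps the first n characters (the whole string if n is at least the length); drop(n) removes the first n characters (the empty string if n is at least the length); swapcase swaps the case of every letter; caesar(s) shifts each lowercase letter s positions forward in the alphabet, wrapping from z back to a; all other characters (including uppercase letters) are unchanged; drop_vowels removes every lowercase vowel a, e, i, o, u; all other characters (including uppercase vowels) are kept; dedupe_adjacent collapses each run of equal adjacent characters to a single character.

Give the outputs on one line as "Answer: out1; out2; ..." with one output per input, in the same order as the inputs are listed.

Execution, op by op:
  "rymcwt" -> "ymcwt" -> "ymc" -> "nbr"
  "sdrg" -> "drg" -> "drg" -> "sgv"
  "umgaazgumc" -> "mgaazgumc" -> "mga" -> "bvp"
  "hpjddq" -> "pjddq" -> "pjd" -> "eys"
  "xninl" -> "ninl" -> "nin" -> "cxc"

"nbr"; "sgv"; "bvp"; "eys"; "cxc"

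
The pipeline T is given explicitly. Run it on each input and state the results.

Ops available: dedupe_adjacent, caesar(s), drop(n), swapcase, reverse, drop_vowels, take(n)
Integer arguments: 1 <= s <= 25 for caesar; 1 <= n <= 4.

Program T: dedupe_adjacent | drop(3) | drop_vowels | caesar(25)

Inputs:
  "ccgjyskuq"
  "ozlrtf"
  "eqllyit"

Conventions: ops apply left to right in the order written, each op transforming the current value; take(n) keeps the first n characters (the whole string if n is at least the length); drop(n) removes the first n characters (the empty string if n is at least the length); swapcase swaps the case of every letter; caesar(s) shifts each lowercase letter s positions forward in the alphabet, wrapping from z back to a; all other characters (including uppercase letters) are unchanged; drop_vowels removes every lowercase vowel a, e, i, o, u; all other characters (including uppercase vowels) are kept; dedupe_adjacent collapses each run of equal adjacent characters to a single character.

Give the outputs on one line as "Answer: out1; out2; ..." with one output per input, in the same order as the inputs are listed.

Execution, op by op:
  "ccgjyskuq" -> "cgjyskuq" -> "yskuq" -> "yskq" -> "xrjp"
  "ozlrtf" -> "ozlrtf" -> "rtf" -> "rtf" -> "qse"
  "eqllyit" -> "eqlyit" -> "yit" -> "yt" -> "xs"

"xrjp"; "qse"; "xs"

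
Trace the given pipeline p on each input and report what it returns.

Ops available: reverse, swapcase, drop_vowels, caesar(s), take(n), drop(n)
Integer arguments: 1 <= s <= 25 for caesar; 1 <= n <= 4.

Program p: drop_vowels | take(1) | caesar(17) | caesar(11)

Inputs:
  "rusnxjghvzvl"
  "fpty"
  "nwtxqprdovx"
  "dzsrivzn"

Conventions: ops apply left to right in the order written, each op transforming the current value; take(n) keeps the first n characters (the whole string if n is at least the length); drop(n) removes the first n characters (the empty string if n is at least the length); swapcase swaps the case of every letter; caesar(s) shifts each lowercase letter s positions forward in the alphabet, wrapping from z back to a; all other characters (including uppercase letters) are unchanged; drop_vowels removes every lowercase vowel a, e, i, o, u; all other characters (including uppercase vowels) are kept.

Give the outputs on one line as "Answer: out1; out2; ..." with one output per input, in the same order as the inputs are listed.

"t"; "h"; "p"; "f"

Execution, op by op:
  "rusnxjghvzvl" -> "rsnxjghvzvl" -> "r" -> "i" -> "t"
  "fpty" -> "fpty" -> "f" -> "w" -> "h"
  "nwtxqprdovx" -> "nwtxqprdvx" -> "n" -> "e" -> "p"
  "dzsrivzn" -> "dzsrvzn" -> "d" -> "u" -> "f"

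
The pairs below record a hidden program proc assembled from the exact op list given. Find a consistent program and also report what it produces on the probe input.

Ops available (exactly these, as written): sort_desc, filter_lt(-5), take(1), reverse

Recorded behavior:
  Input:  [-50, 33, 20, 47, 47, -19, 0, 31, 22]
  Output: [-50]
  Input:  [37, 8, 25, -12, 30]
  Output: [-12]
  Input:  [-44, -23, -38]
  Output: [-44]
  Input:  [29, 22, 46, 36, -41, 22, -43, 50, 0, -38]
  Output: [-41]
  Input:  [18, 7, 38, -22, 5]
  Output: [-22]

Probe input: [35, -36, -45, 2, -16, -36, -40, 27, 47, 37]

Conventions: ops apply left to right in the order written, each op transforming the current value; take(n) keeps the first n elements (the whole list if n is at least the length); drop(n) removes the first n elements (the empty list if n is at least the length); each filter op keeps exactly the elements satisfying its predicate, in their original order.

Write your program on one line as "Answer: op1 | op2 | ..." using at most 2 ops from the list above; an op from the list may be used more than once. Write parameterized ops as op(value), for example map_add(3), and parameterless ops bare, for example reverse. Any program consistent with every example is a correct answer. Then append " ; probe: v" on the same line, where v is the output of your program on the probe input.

filter_lt(-5) | take(1) ; probe: [-36]

Check, running the answer program on each example:
  [-50, 33, 20, 47, 47, -19, 0, 31, 22] -> [-50, -19] -> [-50]
  [37, 8, 25, -12, 30] -> [-12] -> [-12]
  [-44, -23, -38] -> [-44, -23, -38] -> [-44]
  [29, 22, 46, 36, -41, 22, -43, 50, 0, -38] -> [-41, -43, -38] -> [-41]
  [18, 7, 38, -22, 5] -> [-22] -> [-22]
  probe: [35, -36, -45, 2, -16, -36, -40, 27, 47, 37] -> [-36, -45, -16, -36, -40] -> [-36]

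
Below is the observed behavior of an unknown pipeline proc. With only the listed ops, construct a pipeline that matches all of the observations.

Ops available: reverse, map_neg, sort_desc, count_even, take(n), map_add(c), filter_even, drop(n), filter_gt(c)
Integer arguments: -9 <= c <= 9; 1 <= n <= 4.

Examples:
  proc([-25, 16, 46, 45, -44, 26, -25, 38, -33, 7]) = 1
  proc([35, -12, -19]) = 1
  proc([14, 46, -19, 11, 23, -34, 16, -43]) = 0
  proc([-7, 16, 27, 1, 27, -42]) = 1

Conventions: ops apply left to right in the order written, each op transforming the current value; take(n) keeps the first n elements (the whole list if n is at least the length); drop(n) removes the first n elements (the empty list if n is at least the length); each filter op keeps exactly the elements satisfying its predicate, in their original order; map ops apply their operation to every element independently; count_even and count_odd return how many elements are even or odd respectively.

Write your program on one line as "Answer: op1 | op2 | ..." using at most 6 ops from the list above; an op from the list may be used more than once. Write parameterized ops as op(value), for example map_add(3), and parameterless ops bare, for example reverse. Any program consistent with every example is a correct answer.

take(3) | map_add(9) | take(2) | map_add(-4) | reverse | count_even

Check, running the answer program on each example:
  [-25, 16, 46, 45, -44, 26, -25, 38, -33, 7] -> [-25, 16, 46] -> [-16, 25, 55] -> [-16, 25] -> [-20, 21] -> [21, -20] -> 1
  [35, -12, -19] -> [35, -12, -19] -> [44, -3, -10] -> [44, -3] -> [40, -7] -> [-7, 40] -> 1
  [14, 46, -19, 11, 23, -34, 16, -43] -> [14, 46, -19] -> [23, 55, -10] -> [23, 55] -> [19, 51] -> [51, 19] -> 0
  [-7, 16, 27, 1, 27, -42] -> [-7, 16, 27] -> [2, 25, 36] -> [2, 25] -> [-2, 21] -> [21, -2] -> 1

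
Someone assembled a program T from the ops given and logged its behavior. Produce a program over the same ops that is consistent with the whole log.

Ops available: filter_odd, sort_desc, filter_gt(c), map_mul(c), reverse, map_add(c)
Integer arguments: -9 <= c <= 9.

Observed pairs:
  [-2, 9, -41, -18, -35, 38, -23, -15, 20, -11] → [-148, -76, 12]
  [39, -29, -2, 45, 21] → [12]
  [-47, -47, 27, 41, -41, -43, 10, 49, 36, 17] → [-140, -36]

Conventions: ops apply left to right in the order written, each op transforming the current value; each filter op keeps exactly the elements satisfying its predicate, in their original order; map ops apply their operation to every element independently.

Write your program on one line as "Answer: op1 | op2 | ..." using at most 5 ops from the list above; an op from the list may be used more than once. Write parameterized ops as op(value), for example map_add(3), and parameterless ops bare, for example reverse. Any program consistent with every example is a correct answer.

sort_desc | filter_gt(-5) | map_add(-1) | filter_odd | map_mul(-4)

Check, running the answer program on each example:
  [-2, 9, -41, -18, -35, 38, -23, -15, 20, -11] -> [38, 20, 9, -2, -11, -15, -18, -23, -35, -41] -> [38, 20, 9, -2] -> [37, 19, 8, -3] -> [37, 19, -3] -> [-148, -76, 12]
  [39, -29, -2, 45, 21] -> [45, 39, 21, -2, -29] -> [45, 39, 21, -2] -> [44, 38, 20, -3] -> [-3] -> [12]
  [-47, -47, 27, 41, -41, -43, 10, 49, 36, 17] -> [49, 41, 36, 27, 17, 10, -41, -43, -47, -47] -> [49, 41, 36, 27, 17, 10] -> [48, 40, 35, 26, 16, 9] -> [35, 9] -> [-140, -36]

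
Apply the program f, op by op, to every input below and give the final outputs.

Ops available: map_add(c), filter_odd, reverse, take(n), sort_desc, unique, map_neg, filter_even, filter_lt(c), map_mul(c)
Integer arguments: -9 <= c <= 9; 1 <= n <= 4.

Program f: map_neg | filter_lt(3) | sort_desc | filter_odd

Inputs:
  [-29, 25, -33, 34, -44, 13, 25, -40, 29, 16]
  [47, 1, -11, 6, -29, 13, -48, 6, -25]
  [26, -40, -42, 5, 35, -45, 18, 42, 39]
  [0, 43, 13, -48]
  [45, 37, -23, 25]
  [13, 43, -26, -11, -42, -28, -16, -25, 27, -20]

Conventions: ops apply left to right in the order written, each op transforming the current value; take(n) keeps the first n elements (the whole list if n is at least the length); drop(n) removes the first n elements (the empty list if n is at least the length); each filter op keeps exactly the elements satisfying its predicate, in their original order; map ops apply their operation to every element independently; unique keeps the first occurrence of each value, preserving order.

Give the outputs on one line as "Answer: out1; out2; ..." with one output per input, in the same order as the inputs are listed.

[-13, -25, -25, -29]; [-1, -13, -47]; [-5, -35, -39]; [-13, -43]; [-25, -37, -45]; [-13, -27, -43]

Execution, op by op:
  [-29, 25, -33, 34, -44, 13, 25, -40, 29, 16] -> [29, -25, 33, -34, 44, -13, -25, 40, -29, -16] -> [-25, -34, -13, -25, -29, -16] -> [-13, -16, -25, -25, -29, -34] -> [-13, -25, -25, -29]
  [47, 1, -11, 6, -29, 13, -48, 6, -25] -> [-47, -1, 11, -6, 29, -13, 48, -6, 25] -> [-47, -1, -6, -13, -6] -> [-1, -6, -6, -13, -47] -> [-1, -13, -47]
  [26, -40, -42, 5, 35, -45, 18, 42, 39] -> [-26, 40, 42, -5, -35, 45, -18, -42, -39] -> [-26, -5, -35, -18, -42, -39] -> [-5, -18, -26, -35, -39, -42] -> [-5, -35, -39]
  [0, 43, 13, -48] -> [0, -43, -13, 48] -> [0, -43, -13] -> [0, -13, -43] -> [-13, -43]
  [45, 37, -23, 25] -> [-45, -37, 23, -25] -> [-45, -37, -25] -> [-25, -37, -45] -> [-25, -37, -45]
  [13, 43, -26, -11, -42, -28, -16, -25, 27, -20] -> [-13, -43, 26, 11, 42, 28, 16, 25, -27, 20] -> [-13, -43, -27] -> [-13, -27, -43] -> [-13, -27, -43]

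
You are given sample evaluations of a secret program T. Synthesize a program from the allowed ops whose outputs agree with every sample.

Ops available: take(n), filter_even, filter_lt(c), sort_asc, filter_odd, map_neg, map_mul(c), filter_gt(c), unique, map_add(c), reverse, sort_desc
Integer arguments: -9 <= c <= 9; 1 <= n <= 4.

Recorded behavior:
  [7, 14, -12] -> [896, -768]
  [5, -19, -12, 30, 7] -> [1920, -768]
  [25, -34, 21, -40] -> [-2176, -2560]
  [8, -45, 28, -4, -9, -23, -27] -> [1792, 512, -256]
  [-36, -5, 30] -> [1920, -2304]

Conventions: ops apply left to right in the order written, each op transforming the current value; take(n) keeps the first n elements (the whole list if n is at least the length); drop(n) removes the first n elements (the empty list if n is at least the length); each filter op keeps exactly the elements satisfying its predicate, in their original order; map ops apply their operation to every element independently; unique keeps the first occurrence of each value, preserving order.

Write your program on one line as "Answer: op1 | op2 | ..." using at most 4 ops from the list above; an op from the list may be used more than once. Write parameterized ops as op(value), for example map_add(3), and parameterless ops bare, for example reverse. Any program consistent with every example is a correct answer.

filter_even | map_mul(-8) | map_mul(-8) | sort_desc

Check, running the answer program on each example:
  [7, 14, -12] -> [14, -12] -> [-112, 96] -> [896, -768] -> [896, -768]
  [5, -19, -12, 30, 7] -> [-12, 30] -> [96, -240] -> [-768, 1920] -> [1920, -768]
  [25, -34, 21, -40] -> [-34, -40] -> [272, 320] -> [-2176, -2560] -> [-2176, -2560]
  [8, -45, 28, -4, -9, -23, -27] -> [8, 28, -4] -> [-64, -224, 32] -> [512, 1792, -256] -> [1792, 512, -256]
  [-36, -5, 30] -> [-36, 30] -> [288, -240] -> [-2304, 1920] -> [1920, -2304]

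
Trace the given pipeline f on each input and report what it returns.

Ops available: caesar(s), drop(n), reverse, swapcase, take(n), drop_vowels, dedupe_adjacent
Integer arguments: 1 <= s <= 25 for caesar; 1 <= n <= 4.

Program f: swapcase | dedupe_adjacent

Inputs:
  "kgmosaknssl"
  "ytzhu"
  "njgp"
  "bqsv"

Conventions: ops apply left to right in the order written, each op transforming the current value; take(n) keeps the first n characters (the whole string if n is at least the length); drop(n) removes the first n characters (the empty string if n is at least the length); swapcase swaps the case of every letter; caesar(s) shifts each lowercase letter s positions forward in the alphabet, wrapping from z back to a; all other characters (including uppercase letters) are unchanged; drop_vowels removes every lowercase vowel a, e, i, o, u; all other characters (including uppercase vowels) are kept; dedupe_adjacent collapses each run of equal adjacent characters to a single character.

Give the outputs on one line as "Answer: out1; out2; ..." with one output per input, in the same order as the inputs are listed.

"KGMOSAKNSL"; "YTZHU"; "NJGP"; "BQSV"

Execution, op by op:
  "kgmosaknssl" -> "KGMOSAKNSSL" -> "KGMOSAKNSL"
  "ytzhu" -> "YTZHU" -> "YTZHU"
  "njgp" -> "NJGP" -> "NJGP"
  "bqsv" -> "BQSV" -> "BQSV"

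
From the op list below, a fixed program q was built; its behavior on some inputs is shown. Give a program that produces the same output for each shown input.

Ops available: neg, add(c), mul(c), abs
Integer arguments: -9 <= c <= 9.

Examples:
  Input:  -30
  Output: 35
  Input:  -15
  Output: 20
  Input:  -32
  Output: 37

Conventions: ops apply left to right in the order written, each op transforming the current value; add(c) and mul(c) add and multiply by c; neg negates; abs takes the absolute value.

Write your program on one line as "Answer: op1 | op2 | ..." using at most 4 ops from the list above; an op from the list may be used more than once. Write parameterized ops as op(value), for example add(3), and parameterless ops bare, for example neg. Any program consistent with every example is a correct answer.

neg | add(8) | add(-3)

Check, running the answer program on each example:
  -30 -> 30 -> 38 -> 35
  -15 -> 15 -> 23 -> 20
  -32 -> 32 -> 40 -> 37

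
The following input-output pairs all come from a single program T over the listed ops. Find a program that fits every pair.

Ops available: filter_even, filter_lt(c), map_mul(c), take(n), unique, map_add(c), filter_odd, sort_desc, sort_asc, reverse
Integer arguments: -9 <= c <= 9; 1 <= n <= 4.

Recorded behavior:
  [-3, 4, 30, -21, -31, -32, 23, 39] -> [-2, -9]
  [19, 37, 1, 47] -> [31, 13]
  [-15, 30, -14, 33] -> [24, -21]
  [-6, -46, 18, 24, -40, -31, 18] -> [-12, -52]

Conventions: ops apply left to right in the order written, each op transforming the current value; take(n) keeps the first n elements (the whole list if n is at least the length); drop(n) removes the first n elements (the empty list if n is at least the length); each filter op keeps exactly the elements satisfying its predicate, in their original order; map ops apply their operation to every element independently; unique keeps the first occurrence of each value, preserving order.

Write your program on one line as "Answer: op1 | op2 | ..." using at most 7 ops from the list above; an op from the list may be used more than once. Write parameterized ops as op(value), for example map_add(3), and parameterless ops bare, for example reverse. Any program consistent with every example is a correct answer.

map_add(-4) | unique | take(2) | map_add(-2) | reverse | sort_desc

Check, running the answer program on each example:
  [-3, 4, 30, -21, -31, -32, 23, 39] -> [-7, 0, 26, -25, -35, -36, 19, 35] -> [-7, 0, 26, -25, -35, -36, 19, 35] -> [-7, 0] -> [-9, -2] -> [-2, -9] -> [-2, -9]
  [19, 37, 1, 47] -> [15, 33, -3, 43] -> [15, 33, -3, 43] -> [15, 33] -> [13, 31] -> [31, 13] -> [31, 13]
  [-15, 30, -14, 33] -> [-19, 26, -18, 29] -> [-19, 26, -18, 29] -> [-19, 26] -> [-21, 24] -> [24, -21] -> [24, -21]
  [-6, -46, 18, 24, -40, -31, 18] -> [-10, -50, 14, 20, -44, -35, 14] -> [-10, -50, 14, 20, -44, -35] -> [-10, -50] -> [-12, -52] -> [-52, -12] -> [-12, -52]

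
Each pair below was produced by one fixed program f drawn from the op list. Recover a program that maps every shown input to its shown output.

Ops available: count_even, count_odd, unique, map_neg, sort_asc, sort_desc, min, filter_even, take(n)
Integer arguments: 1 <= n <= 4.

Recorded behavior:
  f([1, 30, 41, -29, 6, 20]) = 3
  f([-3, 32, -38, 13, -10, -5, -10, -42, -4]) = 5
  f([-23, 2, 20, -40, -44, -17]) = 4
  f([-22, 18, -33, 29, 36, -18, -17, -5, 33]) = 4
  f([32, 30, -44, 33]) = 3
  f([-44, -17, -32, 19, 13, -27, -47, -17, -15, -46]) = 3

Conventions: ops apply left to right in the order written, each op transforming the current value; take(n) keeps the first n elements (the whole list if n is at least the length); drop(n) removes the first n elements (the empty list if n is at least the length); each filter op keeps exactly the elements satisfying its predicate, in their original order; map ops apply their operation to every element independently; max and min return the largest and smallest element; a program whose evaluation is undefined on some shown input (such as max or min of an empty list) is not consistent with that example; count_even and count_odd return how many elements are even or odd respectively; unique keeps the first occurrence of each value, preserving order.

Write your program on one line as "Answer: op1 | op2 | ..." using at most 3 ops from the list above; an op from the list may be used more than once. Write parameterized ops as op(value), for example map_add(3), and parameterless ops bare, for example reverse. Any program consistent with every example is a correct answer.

map_neg | unique | count_even

Check, running the answer program on each example:
  [1, 30, 41, -29, 6, 20] -> [-1, -30, -41, 29, -6, -20] -> [-1, -30, -41, 29, -6, -20] -> 3
  [-3, 32, -38, 13, -10, -5, -10, -42, -4] -> [3, -32, 38, -13, 10, 5, 10, 42, 4] -> [3, -32, 38, -13, 10, 5, 42, 4] -> 5
  [-23, 2, 20, -40, -44, -17] -> [23, -2, -20, 40, 44, 17] -> [23, -2, -20, 40, 44, 17] -> 4
  [-22, 18, -33, 29, 36, -18, -17, -5, 33] -> [22, -18, 33, -29, -36, 18, 17, 5, -33] -> [22, -18, 33, -29, -36, 18, 17, 5, -33] -> 4
  [32, 30, -44, 33] -> [-32, -30, 44, -33] -> [-32, -30, 44, -33] -> 3
  [-44, -17, -32, 19, 13, -27, -47, -17, -15, -46] -> [44, 17, 32, -19, -13, 27, 47, 17, 15, 46] -> [44, 17, 32, -19, -13, 27, 47, 15, 46] -> 3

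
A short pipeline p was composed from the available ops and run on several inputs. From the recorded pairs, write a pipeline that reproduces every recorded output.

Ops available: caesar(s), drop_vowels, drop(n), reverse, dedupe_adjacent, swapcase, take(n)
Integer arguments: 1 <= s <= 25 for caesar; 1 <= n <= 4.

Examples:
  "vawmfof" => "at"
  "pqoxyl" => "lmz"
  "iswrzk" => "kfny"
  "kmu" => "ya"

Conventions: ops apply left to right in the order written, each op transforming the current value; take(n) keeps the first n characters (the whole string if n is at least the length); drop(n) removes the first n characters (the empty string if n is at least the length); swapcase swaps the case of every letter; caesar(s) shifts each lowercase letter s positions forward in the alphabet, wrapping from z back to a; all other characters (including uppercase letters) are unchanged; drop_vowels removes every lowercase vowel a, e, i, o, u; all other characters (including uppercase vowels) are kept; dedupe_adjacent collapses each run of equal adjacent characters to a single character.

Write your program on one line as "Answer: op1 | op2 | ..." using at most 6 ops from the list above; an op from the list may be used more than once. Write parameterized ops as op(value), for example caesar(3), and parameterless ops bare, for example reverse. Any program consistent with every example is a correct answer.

reverse | take(4) | drop_vowels | caesar(14) | dedupe_adjacent | reverse

Check, running the answer program on each example:
  "vawmfof" -> "fofmwav" -> "fofm" -> "ffm" -> "tta" -> "ta" -> "at"
  "pqoxyl" -> "lyxoqp" -> "lyxo" -> "lyx" -> "zml" -> "zml" -> "lmz"
  "iswrzk" -> "kzrwsi" -> "kzrw" -> "kzrw" -> "ynfk" -> "ynfk" -> "kfny"
  "kmu" -> "umk" -> "umk" -> "mk" -> "ay" -> "ay" -> "ya"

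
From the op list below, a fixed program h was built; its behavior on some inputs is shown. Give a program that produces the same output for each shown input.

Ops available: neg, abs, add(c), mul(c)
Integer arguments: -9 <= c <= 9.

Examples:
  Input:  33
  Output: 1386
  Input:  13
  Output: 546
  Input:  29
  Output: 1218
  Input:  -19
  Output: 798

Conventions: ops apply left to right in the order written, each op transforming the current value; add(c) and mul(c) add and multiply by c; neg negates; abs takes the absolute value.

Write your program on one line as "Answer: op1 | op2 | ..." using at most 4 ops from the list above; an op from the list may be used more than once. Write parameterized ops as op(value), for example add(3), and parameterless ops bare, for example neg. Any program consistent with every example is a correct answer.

neg | abs | mul(-7) | mul(-6)

Check, running the answer program on each example:
  33 -> -33 -> 33 -> -231 -> 1386
  13 -> -13 -> 13 -> -91 -> 546
  29 -> -29 -> 29 -> -203 -> 1218
  -19 -> 19 -> 19 -> -133 -> 798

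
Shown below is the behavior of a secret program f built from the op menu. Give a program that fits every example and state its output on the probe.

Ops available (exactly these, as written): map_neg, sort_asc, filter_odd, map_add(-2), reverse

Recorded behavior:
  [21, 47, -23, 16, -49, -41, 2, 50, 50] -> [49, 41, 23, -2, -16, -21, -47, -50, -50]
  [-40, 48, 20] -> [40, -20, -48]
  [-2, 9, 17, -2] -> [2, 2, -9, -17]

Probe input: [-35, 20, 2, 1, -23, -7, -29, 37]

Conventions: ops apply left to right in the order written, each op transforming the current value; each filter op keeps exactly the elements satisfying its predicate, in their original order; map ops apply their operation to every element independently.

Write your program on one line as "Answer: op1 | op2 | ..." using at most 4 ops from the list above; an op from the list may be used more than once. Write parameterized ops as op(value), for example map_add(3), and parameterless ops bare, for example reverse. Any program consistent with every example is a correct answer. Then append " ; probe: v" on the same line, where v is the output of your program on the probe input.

map_neg | sort_asc | reverse ; probe: [35, 29, 23, 7, -1, -2, -20, -37]

Check, running the answer program on each example:
  [21, 47, -23, 16, -49, -41, 2, 50, 50] -> [-21, -47, 23, -16, 49, 41, -2, -50, -50] -> [-50, -50, -47, -21, -16, -2, 23, 41, 49] -> [49, 41, 23, -2, -16, -21, -47, -50, -50]
  [-40, 48, 20] -> [40, -48, -20] -> [-48, -20, 40] -> [40, -20, -48]
  [-2, 9, 17, -2] -> [2, -9, -17, 2] -> [-17, -9, 2, 2] -> [2, 2, -9, -17]
  probe: [-35, 20, 2, 1, -23, -7, -29, 37] -> [35, -20, -2, -1, 23, 7, 29, -37] -> [-37, -20, -2, -1, 7, 23, 29, 35] -> [35, 29, 23, 7, -1, -2, -20, -37]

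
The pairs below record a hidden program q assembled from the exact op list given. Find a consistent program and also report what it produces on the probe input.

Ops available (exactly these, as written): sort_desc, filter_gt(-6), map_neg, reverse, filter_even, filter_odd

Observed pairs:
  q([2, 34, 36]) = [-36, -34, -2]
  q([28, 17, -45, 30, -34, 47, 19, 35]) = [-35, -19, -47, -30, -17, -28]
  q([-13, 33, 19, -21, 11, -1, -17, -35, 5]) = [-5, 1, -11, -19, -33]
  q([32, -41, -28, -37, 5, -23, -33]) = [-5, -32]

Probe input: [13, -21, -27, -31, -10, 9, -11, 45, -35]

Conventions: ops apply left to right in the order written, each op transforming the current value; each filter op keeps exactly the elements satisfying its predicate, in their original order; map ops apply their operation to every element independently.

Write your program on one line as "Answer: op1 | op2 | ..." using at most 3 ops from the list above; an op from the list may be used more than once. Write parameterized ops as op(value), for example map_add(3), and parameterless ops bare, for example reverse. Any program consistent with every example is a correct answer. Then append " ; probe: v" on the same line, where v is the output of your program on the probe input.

filter_gt(-6) | map_neg | reverse ; probe: [-45, -9, -13]

Check, running the answer program on each example:
  [2, 34, 36] -> [2, 34, 36] -> [-2, -34, -36] -> [-36, -34, -2]
  [28, 17, -45, 30, -34, 47, 19, 35] -> [28, 17, 30, 47, 19, 35] -> [-28, -17, -30, -47, -19, -35] -> [-35, -19, -47, -30, -17, -28]
  [-13, 33, 19, -21, 11, -1, -17, -35, 5] -> [33, 19, 11, -1, 5] -> [-33, -19, -11, 1, -5] -> [-5, 1, -11, -19, -33]
  [32, -41, -28, -37, 5, -23, -33] -> [32, 5] -> [-32, -5] -> [-5, -32]
  probe: [13, -21, -27, -31, -10, 9, -11, 45, -35] -> [13, 9, 45] -> [-13, -9, -45] -> [-45, -9, -13]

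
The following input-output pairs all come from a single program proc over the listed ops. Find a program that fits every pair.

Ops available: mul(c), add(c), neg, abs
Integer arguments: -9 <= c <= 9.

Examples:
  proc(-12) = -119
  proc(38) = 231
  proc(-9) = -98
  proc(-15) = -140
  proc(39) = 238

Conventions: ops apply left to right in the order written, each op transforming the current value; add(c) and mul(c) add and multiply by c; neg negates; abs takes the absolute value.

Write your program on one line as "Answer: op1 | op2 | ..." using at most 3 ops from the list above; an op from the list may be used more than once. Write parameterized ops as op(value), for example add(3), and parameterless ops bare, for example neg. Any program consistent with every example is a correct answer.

add(-5) | neg | mul(-7)

Check, running the answer program on each example:
  -12 -> -17 -> 17 -> -119
  38 -> 33 -> -33 -> 231
  -9 -> -14 -> 14 -> -98
  -15 -> -20 -> 20 -> -140
  39 -> 34 -> -34 -> 238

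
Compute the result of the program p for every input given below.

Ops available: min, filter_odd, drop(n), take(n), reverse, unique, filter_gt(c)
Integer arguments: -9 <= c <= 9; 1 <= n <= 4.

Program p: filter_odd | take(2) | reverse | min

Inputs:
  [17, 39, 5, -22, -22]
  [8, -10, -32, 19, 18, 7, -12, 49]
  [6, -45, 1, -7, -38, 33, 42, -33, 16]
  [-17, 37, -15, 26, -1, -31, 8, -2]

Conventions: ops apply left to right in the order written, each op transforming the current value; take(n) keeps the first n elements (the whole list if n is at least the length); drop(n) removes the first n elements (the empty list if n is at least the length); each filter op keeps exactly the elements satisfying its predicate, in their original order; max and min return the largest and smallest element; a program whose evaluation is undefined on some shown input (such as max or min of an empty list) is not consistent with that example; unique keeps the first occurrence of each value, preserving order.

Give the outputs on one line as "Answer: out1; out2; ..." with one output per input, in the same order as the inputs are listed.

Execution, op by op:
  [17, 39, 5, -22, -22] -> [17, 39, 5] -> [17, 39] -> [39, 17] -> 17
  [8, -10, -32, 19, 18, 7, -12, 49] -> [19, 7, 49] -> [19, 7] -> [7, 19] -> 7
  [6, -45, 1, -7, -38, 33, 42, -33, 16] -> [-45, 1, -7, 33, -33] -> [-45, 1] -> [1, -45] -> -45
  [-17, 37, -15, 26, -1, -31, 8, -2] -> [-17, 37, -15, -1, -31] -> [-17, 37] -> [37, -17] -> -17

17; 7; -45; -17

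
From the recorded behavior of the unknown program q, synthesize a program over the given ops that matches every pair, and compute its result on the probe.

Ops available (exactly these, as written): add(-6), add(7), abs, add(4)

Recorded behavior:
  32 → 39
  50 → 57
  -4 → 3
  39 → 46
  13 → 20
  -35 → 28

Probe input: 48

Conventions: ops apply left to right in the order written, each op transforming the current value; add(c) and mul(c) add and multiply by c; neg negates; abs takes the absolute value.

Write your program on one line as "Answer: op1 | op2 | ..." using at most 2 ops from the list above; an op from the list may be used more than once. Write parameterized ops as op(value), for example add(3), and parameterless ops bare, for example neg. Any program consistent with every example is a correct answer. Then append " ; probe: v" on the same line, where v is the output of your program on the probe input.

add(7) | abs ; probe: 55

Check, running the answer program on each example:
  32 -> 39 -> 39
  50 -> 57 -> 57
  -4 -> 3 -> 3
  39 -> 46 -> 46
  13 -> 20 -> 20
  -35 -> -28 -> 28
  probe: 48 -> 55 -> 55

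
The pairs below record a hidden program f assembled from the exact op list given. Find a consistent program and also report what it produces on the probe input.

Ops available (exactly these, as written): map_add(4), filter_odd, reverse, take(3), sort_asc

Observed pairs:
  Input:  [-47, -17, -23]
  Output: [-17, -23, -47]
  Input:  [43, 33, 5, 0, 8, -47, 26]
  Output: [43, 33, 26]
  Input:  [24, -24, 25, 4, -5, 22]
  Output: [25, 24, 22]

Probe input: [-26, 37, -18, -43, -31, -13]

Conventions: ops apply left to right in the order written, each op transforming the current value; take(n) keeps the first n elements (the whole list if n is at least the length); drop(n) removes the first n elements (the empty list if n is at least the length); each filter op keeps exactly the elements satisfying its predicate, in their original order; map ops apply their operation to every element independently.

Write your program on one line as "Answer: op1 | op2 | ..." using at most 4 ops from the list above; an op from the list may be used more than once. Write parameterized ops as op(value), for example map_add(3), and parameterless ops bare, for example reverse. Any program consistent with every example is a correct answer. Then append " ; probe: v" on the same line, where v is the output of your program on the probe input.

sort_asc | reverse | take(3) ; probe: [37, -13, -18]

Check, running the answer program on each example:
  [-47, -17, -23] -> [-47, -23, -17] -> [-17, -23, -47] -> [-17, -23, -47]
  [43, 33, 5, 0, 8, -47, 26] -> [-47, 0, 5, 8, 26, 33, 43] -> [43, 33, 26, 8, 5, 0, -47] -> [43, 33, 26]
  [24, -24, 25, 4, -5, 22] -> [-24, -5, 4, 22, 24, 25] -> [25, 24, 22, 4, -5, -24] -> [25, 24, 22]
  probe: [-26, 37, -18, -43, -31, -13] -> [-43, -31, -26, -18, -13, 37] -> [37, -13, -18, -26, -31, -43] -> [37, -13, -18]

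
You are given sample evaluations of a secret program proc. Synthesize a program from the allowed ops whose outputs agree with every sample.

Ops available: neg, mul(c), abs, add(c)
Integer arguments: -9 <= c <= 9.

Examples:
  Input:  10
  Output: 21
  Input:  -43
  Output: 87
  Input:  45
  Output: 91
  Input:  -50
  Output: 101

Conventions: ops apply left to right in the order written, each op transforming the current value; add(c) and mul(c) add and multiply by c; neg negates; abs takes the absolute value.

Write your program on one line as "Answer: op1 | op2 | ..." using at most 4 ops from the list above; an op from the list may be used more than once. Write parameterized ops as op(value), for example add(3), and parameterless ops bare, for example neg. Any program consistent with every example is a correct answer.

abs | mul(2) | add(-8) | add(9)

Check, running the answer program on each example:
  10 -> 10 -> 20 -> 12 -> 21
  -43 -> 43 -> 86 -> 78 -> 87
  45 -> 45 -> 90 -> 82 -> 91
  -50 -> 50 -> 100 -> 92 -> 101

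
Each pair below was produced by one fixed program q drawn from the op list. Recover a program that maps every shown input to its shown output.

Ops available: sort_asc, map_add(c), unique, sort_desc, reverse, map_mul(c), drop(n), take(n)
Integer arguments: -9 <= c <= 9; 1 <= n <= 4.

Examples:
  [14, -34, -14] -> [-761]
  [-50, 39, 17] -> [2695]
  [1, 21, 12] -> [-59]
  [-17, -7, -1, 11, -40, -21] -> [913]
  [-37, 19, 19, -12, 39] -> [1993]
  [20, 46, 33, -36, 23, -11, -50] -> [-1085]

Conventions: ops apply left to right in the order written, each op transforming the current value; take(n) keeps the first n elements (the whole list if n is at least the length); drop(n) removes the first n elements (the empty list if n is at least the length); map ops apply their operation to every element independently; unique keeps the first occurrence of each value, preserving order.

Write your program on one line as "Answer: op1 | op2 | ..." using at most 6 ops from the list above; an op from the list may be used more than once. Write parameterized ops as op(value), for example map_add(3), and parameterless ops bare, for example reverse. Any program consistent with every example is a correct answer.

map_mul(6) | map_mul(-9) | map_add(1) | take(1) | map_add(-6)

Check, running the answer program on each example:
  [14, -34, -14] -> [84, -204, -84] -> [-756, 1836, 756] -> [-755, 1837, 757] -> [-755] -> [-761]
  [-50, 39, 17] -> [-300, 234, 102] -> [2700, -2106, -918] -> [2701, -2105, -917] -> [2701] -> [2695]
  [1, 21, 12] -> [6, 126, 72] -> [-54, -1134, -648] -> [-53, -1133, -647] -> [-53] -> [-59]
  [-17, -7, -1, 11, -40, -21] -> [-102, -42, -6, 66, -240, -126] -> [918, 378, 54, -594, 2160, 1134] -> [919, 379, 55, -593, 2161, 1135] -> [919] -> [913]
  [-37, 19, 19, -12, 39] -> [-222, 114, 114, -72, 234] -> [1998, -1026, -1026, 648, -2106] -> [1999, -1025, -1025, 649, -2105] -> [1999] -> [1993]
  [20, 46, 33, -36, 23, -11, -50] -> [120, 276, 198, -216, 138, -66, -300] -> [-1080, -2484, -1782, 1944, -1242, 594, 2700] -> [-1079, -2483, -1781, 1945, -1241, 595, 2701] -> [-1079] -> [-1085]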